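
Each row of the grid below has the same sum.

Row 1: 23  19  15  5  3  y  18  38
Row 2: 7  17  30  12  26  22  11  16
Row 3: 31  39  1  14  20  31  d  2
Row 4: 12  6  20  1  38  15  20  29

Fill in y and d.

y = 20, d = 3

Row 2 sums to 141 and so does row 4; that's the common total.
In row 1 the known cells total 121, leaving 141 − 121 = 20.
In row 3 the known cells total 138, leaving 141 − 138 = 3.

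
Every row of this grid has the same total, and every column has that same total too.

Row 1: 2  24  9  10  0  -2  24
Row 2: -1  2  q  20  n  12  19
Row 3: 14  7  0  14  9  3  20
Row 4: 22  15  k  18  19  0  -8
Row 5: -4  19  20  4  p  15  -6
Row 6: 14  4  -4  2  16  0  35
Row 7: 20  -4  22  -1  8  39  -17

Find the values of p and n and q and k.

Rows 1 and 3 both sum to 67, so that's the common total.
Row 5: -4 + 19 + 20 + 4 + 15 − 6 = 48, so its missing entry is 67 − 48 = 19.
Row 4: 22 + 15 + 18 + 19 + 0 − 8 = 66, so its missing entry is 67 − 66 = 1.
Column 3: 9 + 0 + 1 + 20 − 4 + 22 = 48, so its missing entry is 67 − 48 = 19.
Row 2: -1 + 2 + 19 + 20 + 12 + 19 = 71, so its missing entry is 67 − 71 = -4.

p = 19, n = -4, q = 19, k = 1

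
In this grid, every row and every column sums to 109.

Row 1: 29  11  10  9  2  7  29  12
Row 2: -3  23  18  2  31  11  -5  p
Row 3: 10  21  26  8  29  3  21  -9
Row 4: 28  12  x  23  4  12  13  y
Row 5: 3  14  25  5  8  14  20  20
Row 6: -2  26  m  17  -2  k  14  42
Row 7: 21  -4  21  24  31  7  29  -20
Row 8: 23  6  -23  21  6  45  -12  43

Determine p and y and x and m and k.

p = 32, y = -11, x = 28, m = 4, k = 10

Column 6: 7 + 11 + 3 + 12 + 14 + 7 + 45 = 99, so its missing entry is 109 − 99 = 10.
Row 2: -3 + 23 + 18 + 2 + 31 + 11 − 5 = 77, so its missing entry is 109 − 77 = 32.
Column 8: 12 + 32 − 9 + 20 + 42 − 20 + 43 = 120, so its missing entry is 109 − 120 = -11.
Row 4: 28 + 12 + 23 + 4 + 12 + 13 − 11 = 81, so its missing entry is 109 − 81 = 28.
Row 6: -2 + 26 + 17 − 2 + 10 + 14 + 42 = 105, so its missing entry is 109 − 105 = 4.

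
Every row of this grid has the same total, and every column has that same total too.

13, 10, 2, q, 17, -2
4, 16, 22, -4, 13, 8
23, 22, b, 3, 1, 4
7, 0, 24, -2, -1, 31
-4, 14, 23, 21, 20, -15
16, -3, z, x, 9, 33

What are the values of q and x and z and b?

Rows 2 and 4 both sum to 59, so that's the common total.
Row 1 has 13 + 10 + 2 + 17 − 2 = 40; the blank must be 59 − 40 = 19.
Column 4 has 19 − 4 + 3 − 2 + 21 = 37; the blank must be 59 − 37 = 22.
Row 3 has 23 + 22 + 3 + 1 + 4 = 53; the blank must be 59 − 53 = 6.
Row 6 has 16 − 3 + 22 + 9 + 33 = 77; the blank must be 59 − 77 = -18.

q = 19, x = 22, z = -18, b = 6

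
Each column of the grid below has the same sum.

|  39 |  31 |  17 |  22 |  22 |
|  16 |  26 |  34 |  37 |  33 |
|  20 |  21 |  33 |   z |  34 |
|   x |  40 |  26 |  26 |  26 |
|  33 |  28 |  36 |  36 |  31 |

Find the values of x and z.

x = 38, z = 25

Column 2 sums to 146 and so does column 5; that's the common total.
In column 1 the known cells total 108, leaving 146 − 108 = 38.
In column 4 the known cells total 121, leaving 146 − 121 = 25.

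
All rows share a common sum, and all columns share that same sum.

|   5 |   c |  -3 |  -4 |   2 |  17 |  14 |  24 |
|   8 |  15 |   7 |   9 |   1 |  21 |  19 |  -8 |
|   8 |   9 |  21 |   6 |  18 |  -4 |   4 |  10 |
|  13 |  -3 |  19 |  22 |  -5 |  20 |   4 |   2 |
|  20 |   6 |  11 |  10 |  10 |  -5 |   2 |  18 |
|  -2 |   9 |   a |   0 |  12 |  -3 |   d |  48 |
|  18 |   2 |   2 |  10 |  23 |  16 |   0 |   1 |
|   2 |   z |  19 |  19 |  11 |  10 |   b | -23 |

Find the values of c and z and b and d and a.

c = 17, z = 17, b = 17, d = 12, a = -4

Rows 2 and 3 both sum to 72, so that's the common total.
Row 1: 5 − 3 − 4 + 2 + 17 + 14 + 24 = 55, so its missing entry is 72 − 55 = 17.
Column 2: 17 + 15 + 9 − 3 + 6 + 9 + 2 = 55, so its missing entry is 72 − 55 = 17.
Row 8: 2 + 17 + 19 + 19 + 11 + 10 − 23 = 55, so its missing entry is 72 − 55 = 17.
Column 7: 14 + 19 + 4 + 4 + 2 + 0 + 17 = 60, so its missing entry is 72 − 60 = 12.
Row 6: -2 + 9 + 0 + 12 − 3 + 12 + 48 = 76, so its missing entry is 72 − 76 = -4.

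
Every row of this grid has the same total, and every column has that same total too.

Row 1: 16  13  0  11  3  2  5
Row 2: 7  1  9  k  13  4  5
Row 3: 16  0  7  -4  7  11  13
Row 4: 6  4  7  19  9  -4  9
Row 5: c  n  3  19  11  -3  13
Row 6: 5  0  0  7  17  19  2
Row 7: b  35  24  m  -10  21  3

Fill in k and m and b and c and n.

Rows 1 and 3 both sum to 50, so that's the common total.
Column 2 has 13 + 1 + 0 + 4 + 0 + 35 = 53; the blank must be 50 − 53 = -3.
Row 5 has -3 + 3 + 19 + 11 − 3 + 13 = 40; the blank must be 50 − 40 = 10.
Column 1 has 16 + 7 + 16 + 6 + 10 + 5 = 60; the blank must be 50 − 60 = -10.
Row 7 has -10 + 35 + 24 − 10 + 21 + 3 = 63; the blank must be 50 − 63 = -13.
Row 2 has 7 + 1 + 9 + 13 + 4 + 5 = 39; the blank must be 50 − 39 = 11.

k = 11, m = -13, b = -10, c = 10, n = -3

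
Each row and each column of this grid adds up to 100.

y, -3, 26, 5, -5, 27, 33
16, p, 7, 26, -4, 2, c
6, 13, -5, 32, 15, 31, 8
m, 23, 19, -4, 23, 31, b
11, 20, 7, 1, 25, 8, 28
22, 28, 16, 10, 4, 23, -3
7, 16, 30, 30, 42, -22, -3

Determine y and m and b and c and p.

Row 1 has -3 + 26 + 5 − 5 + 27 + 33 = 83; the blank must be 100 − 83 = 17.
Column 2 has -3 + 13 + 23 + 20 + 28 + 16 = 97; the blank must be 100 − 97 = 3.
Column 1 has 17 + 16 + 6 + 11 + 22 + 7 = 79; the blank must be 100 − 79 = 21.
Row 4 has 21 + 23 + 19 − 4 + 23 + 31 = 113; the blank must be 100 − 113 = -13.
Row 2 has 16 + 3 + 7 + 26 − 4 + 2 = 50; the blank must be 100 − 50 = 50.

y = 17, m = 21, b = -13, c = 50, p = 3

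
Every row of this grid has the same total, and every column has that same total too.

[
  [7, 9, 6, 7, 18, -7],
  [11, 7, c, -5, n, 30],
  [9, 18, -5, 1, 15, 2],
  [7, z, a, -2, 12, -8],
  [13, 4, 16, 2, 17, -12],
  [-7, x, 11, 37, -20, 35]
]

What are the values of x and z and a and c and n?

Rows 1 and 3 both sum to 40, so that's the common total.
The known cells in row 6 total 56, leaving 40 − 56 = -16 for the blank.
The known cells in column 2 total 22, leaving 40 − 22 = 18 for the blank.
The known cells in column 5 total 42, leaving 40 − 42 = -2 for the blank.
The known cells in row 2 total 41, leaving 40 − 41 = -1 for the blank.
The known cells in row 4 total 27, leaving 40 − 27 = 13 for the blank.

x = -16, z = 18, a = 13, c = -1, n = -2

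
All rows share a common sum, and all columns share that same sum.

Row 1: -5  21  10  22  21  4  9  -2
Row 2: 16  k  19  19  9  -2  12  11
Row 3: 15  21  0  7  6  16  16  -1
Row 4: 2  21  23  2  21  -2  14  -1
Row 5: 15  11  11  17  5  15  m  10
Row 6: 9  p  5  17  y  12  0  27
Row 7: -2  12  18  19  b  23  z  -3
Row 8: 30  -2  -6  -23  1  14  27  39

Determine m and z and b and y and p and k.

m = -4, z = 6, b = 7, y = 10, p = 0, k = -4

Rows 1 and 3 both sum to 80, so that's the common total.
Row 5 has 15 + 11 + 11 + 17 + 5 + 15 + 10 = 84; the blank must be 80 − 84 = -4.
Row 2 has 16 + 19 + 19 + 9 − 2 + 12 + 11 = 84; the blank must be 80 − 84 = -4.
Column 2 has 21 − 4 + 21 + 21 + 11 + 12 − 2 = 80; the blank must be 80 − 80 = 0.
Row 6 has 9 + 0 + 5 + 17 + 12 + 0 + 27 = 70; the blank must be 80 − 70 = 10.
Column 5 has 21 + 9 + 6 + 21 + 5 + 10 + 1 = 73; the blank must be 80 − 73 = 7.
Row 7 has -2 + 12 + 18 + 19 + 7 + 23 − 3 = 74; the blank must be 80 − 74 = 6.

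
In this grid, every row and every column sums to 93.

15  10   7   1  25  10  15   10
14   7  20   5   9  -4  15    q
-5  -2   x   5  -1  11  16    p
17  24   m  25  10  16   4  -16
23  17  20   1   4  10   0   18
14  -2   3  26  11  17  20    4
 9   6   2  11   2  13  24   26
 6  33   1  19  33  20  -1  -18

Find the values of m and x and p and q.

m = 13, x = 27, p = 42, q = 27

Row 4 has 17 + 24 + 25 + 10 + 16 + 4 − 16 = 80; the blank must be 93 − 80 = 13.
Row 2 has 14 + 7 + 20 + 5 + 9 − 4 + 15 = 66; the blank must be 93 − 66 = 27.
Column 8 has 10 + 27 − 16 + 18 + 4 + 26 − 18 = 51; the blank must be 93 − 51 = 42.
Row 3 has -5 − 2 + 5 − 1 + 11 + 16 + 42 = 66; the blank must be 93 − 66 = 27.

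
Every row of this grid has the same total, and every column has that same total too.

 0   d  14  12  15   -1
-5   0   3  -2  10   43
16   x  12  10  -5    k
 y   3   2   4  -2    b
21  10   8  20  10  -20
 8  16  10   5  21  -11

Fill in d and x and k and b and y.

d = 9, x = 11, k = 5, b = 33, y = 9

Rows 2 and 5 both sum to 49, so that's the common total.
Row 1: 0 + 14 + 12 + 15 − 1 = 40, so its missing entry is 49 − 40 = 9.
Column 2: 9 + 0 + 3 + 10 + 16 = 38, so its missing entry is 49 − 38 = 11.
Column 1: 0 − 5 + 16 + 21 + 8 = 40, so its missing entry is 49 − 40 = 9.
Row 3: 16 + 11 + 12 + 10 − 5 = 44, so its missing entry is 49 − 44 = 5.
Row 4: 9 + 3 + 2 + 4 − 2 = 16, so its missing entry is 49 − 16 = 33.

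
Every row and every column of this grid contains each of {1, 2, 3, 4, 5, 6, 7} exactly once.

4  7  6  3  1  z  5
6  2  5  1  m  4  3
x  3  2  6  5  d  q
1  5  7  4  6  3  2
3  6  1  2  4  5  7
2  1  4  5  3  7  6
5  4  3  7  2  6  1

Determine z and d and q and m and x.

z = 2, d = 1, q = 4, m = 7, x = 7

Cell (3,1): column 1 already has {1, 2, 3, 4, 5, 6} → 7.
For row 2, column 5: row 2 already has {1, 2, 3, 4, 5, 6}; that leaves 7.
Cell (3,7): column 7 already has {1, 2, 3, 5, 6, 7} → 4.
At (row 1, col 6): row 1 already has {1, 3, 4, 5, 6, 7}, so the value is 2.
Cell (3,6): row 3 already has {2, 3, 4, 5, 6, 7} → 1.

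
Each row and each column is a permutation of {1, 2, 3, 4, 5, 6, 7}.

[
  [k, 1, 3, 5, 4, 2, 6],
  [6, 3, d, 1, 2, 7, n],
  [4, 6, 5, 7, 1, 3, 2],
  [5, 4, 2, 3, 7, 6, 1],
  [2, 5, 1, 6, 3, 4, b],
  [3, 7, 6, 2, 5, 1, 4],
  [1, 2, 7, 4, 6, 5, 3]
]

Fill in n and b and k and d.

For row 5, column 7: row 5 already has {1, 2, 3, 4, 5, 6}; that leaves 7.
At (row 2, col 7): column 7 already has {1, 2, 3, 4, 6, 7}, so the value is 5.
For row 2, column 3: row 2 already has {1, 2, 3, 5, 6, 7}; that leaves 4.
Cell (1,1): row 1 already has {1, 2, 3, 4, 5, 6} → 7.

n = 5, b = 7, k = 7, d = 4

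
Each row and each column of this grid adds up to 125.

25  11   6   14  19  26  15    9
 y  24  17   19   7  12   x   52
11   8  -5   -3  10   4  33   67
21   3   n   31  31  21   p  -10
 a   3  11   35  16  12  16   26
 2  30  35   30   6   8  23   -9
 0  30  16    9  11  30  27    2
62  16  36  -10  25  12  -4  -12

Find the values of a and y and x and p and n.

Row 5 has 3 + 11 + 35 + 16 + 12 + 16 + 26 = 119; the blank must be 125 − 119 = 6.
Column 1 has 25 + 11 + 21 + 6 + 2 + 0 + 62 = 127; the blank must be 125 − 127 = -2.
Row 2 has -2 + 24 + 17 + 19 + 7 + 12 + 52 = 129; the blank must be 125 − 129 = -4.
Column 7 has 15 − 4 + 33 + 16 + 23 + 27 − 4 = 106; the blank must be 125 − 106 = 19.
Row 4 has 21 + 3 + 31 + 31 + 21 + 19 − 10 = 116; the blank must be 125 − 116 = 9.

a = 6, y = -2, x = -4, p = 19, n = 9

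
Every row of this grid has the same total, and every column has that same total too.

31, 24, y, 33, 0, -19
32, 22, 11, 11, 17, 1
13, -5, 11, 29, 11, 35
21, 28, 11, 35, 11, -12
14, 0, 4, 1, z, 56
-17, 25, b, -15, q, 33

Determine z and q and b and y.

Rows 2 and 3 both sum to 94, so that's the common total.
Row 5: 14 + 0 + 4 + 1 + 56 = 75, so its missing entry is 94 − 75 = 19.
Row 1: 31 + 24 + 33 + 0 − 19 = 69, so its missing entry is 94 − 69 = 25.
Column 5: 0 + 17 + 11 + 11 + 19 = 58, so its missing entry is 94 − 58 = 36.
Row 6: -17 + 25 − 15 + 36 + 33 = 62, so its missing entry is 94 − 62 = 32.

z = 19, q = 36, b = 32, y = 25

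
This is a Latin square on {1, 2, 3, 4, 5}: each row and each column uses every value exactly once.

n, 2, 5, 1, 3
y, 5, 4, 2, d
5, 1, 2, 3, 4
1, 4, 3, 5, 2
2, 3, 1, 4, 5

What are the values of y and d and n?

At (row 2, col 5): column 5 already has {2, 3, 4, 5}, so the value is 1.
For row 2, column 1: row 2 already has {1, 2, 4, 5}; that leaves 3.
At (row 1, col 1): row 1 already has {1, 2, 3, 5}, so the value is 4.

y = 3, d = 1, n = 4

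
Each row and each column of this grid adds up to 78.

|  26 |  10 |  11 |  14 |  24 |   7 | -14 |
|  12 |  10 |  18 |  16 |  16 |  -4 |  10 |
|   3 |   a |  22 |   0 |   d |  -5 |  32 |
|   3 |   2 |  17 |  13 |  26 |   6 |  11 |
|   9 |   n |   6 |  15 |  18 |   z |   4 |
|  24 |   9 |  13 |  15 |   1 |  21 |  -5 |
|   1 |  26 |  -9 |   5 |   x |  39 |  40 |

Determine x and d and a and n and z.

x = -24, d = 17, a = 9, n = 12, z = 14

Row 7 has 1 + 26 − 9 + 5 + 39 + 40 = 102; the blank must be 78 − 102 = -24.
Column 5 has 24 + 16 + 26 + 18 + 1 − 24 = 61; the blank must be 78 − 61 = 17.
Row 3 has 3 + 22 + 0 + 17 − 5 + 32 = 69; the blank must be 78 − 69 = 9.
Column 6 has 7 − 4 − 5 + 6 + 21 + 39 = 64; the blank must be 78 − 64 = 14.
Row 5 has 9 + 6 + 15 + 18 + 14 + 4 = 66; the blank must be 78 − 66 = 12.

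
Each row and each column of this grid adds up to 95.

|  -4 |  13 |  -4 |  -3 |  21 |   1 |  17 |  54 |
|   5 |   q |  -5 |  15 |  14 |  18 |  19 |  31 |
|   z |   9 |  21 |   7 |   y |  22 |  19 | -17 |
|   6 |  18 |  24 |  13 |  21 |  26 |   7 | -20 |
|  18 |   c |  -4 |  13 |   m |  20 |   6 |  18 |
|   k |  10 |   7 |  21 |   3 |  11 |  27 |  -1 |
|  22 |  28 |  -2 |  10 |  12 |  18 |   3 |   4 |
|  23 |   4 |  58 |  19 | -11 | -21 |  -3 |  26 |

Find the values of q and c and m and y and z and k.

Row 2: 5 − 5 + 15 + 14 + 18 + 19 + 31 = 97, so its missing entry is 95 − 97 = -2.
Row 6: 10 + 7 + 21 + 3 + 11 + 27 − 1 = 78, so its missing entry is 95 − 78 = 17.
Column 1: -4 + 5 + 6 + 18 + 17 + 22 + 23 = 87, so its missing entry is 95 − 87 = 8.
Row 3: 8 + 9 + 21 + 7 + 22 + 19 − 17 = 69, so its missing entry is 95 − 69 = 26.
Column 5: 21 + 14 + 26 + 21 + 3 + 12 − 11 = 86, so its missing entry is 95 − 86 = 9.
Row 5: 18 − 4 + 13 + 9 + 20 + 6 + 18 = 80, so its missing entry is 95 − 80 = 15.

q = -2, c = 15, m = 9, y = 26, z = 8, k = 17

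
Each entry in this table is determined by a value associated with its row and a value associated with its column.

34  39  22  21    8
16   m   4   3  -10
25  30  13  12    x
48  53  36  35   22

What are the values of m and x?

The difference between any two rows is the same in every column — this is an addition table with the headers hidden.
Row 2 minus row 1 is 4 − 22 = -18, so its entry in column 2 is 39 + (-18) = 21.
Row 3 minus row 1 is 13 − 22 = -9, so its entry in column 5 is 8 + (-9) = -1.

m = 21, x = -1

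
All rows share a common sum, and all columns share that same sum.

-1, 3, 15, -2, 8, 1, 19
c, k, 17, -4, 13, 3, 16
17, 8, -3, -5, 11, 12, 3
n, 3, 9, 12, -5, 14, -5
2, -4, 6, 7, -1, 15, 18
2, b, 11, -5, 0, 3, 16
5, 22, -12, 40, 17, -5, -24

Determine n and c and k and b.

Rows 1 and 3 both sum to 43, so that's the common total.
The known cells in row 6 total 27, leaving 43 − 27 = 16 for the blank.
The known cells in column 2 total 48, leaving 43 − 48 = -5 for the blank.
The known cells in row 2 total 40, leaving 43 − 40 = 3 for the blank.
The known cells in row 4 total 28, leaving 43 − 28 = 15 for the blank.

n = 15, c = 3, k = -5, b = 16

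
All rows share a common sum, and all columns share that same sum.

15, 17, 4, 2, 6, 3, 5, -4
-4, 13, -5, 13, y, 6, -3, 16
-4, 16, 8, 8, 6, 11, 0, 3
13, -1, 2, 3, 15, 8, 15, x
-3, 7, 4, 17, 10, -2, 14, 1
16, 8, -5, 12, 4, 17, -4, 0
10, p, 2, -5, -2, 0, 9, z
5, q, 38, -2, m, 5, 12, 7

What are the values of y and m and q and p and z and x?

Rows 1 and 3 both sum to 48, so that's the common total.
Row 4 has 13 − 1 + 2 + 3 + 15 + 8 + 15 = 55; the blank must be 48 − 55 = -7.
Row 2 has -4 + 13 − 5 + 13 + 6 − 3 + 16 = 36; the blank must be 48 − 36 = 12.
Column 5 has 6 + 12 + 6 + 15 + 10 + 4 − 2 = 51; the blank must be 48 − 51 = -3.
Row 8 has 5 + 38 − 2 − 3 + 5 + 12 + 7 = 62; the blank must be 48 − 62 = -14.
Column 2 has 17 + 13 + 16 − 1 + 7 + 8 − 14 = 46; the blank must be 48 − 46 = 2.
Row 7 has 10 + 2 + 2 − 5 − 2 + 0 + 9 = 16; the blank must be 48 − 16 = 32.

y = 12, m = -3, q = -14, p = 2, z = 32, x = -7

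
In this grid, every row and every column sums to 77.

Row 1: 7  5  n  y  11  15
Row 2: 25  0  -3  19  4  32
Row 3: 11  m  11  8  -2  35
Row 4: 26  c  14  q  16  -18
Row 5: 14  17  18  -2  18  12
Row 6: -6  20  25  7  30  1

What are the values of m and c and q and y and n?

m = 14, c = 21, q = 18, y = 27, n = 12

Row 3 has 11 + 11 + 8 − 2 + 35 = 63; the blank must be 77 − 63 = 14.
Column 2 has 5 + 0 + 14 + 17 + 20 = 56; the blank must be 77 − 56 = 21.
Column 3 has -3 + 11 + 14 + 18 + 25 = 65; the blank must be 77 − 65 = 12.
Row 1 has 7 + 5 + 12 + 11 + 15 = 50; the blank must be 77 − 50 = 27.
Row 4 has 26 + 21 + 14 + 16 − 18 = 59; the blank must be 77 − 59 = 18.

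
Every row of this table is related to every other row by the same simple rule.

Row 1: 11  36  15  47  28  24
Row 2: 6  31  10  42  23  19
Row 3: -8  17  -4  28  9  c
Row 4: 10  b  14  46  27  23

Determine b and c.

The difference between any two rows is the same in every column — this is an addition table with the headers hidden.
Row 4 minus row 1 is 27 − 28 = -1, so its entry in column 2 is 36 + (-1) = 35.
Row 3 minus row 1 is 9 − 28 = -19, so its entry in column 6 is 24 + (-19) = 5.

b = 35, c = 5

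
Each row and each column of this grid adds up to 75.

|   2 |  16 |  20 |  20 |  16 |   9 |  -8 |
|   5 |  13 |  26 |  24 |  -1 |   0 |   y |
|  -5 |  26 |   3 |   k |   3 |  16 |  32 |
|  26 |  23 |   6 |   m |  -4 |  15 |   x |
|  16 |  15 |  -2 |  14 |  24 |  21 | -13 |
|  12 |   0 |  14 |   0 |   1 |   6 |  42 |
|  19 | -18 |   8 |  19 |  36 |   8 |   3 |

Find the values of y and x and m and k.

Row 3: -5 + 26 + 3 + 3 + 16 + 32 = 75, so its missing entry is 75 − 75 = 0.
Row 2: 5 + 13 + 26 + 24 − 1 + 0 = 67, so its missing entry is 75 − 67 = 8.
Column 4: 20 + 24 + 0 + 14 + 0 + 19 = 77, so its missing entry is 75 − 77 = -2.
Row 4: 26 + 23 + 6 − 2 − 4 + 15 = 64, so its missing entry is 75 − 64 = 11.

y = 8, x = 11, m = -2, k = 0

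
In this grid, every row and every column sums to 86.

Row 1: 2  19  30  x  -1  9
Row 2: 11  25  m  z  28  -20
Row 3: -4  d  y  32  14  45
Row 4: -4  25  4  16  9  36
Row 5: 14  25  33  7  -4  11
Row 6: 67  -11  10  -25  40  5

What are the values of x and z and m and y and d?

The known cells in column 2 total 83, leaving 86 − 83 = 3 for the blank.
The known cells in row 1 total 59, leaving 86 − 59 = 27 for the blank.
The known cells in row 3 total 90, leaving 86 − 90 = -4 for the blank.
The known cells in column 3 total 73, leaving 86 − 73 = 13 for the blank.
The known cells in row 2 total 57, leaving 86 − 57 = 29 for the blank.

x = 27, z = 29, m = 13, y = -4, d = 3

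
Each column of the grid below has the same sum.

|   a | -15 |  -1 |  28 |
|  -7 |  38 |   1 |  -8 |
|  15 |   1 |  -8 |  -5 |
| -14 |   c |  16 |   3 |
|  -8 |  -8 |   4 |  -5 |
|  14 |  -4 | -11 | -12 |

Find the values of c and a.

c = -11, a = 1

Column 3 sums to 1 and so does column 4; that's the common total.
In column 2 the known cells total 12, leaving 1 − 12 = -11.
In column 1 the known cells total 0, leaving 1 − 0 = 1.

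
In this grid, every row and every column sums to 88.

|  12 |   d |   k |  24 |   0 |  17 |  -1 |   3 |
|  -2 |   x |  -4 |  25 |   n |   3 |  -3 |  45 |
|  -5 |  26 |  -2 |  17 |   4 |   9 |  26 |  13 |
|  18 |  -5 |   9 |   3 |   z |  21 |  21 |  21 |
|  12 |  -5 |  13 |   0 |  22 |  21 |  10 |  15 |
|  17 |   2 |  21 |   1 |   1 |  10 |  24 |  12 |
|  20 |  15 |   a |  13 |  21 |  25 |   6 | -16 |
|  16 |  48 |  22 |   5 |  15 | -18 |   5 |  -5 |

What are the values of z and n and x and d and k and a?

z = 0, n = 25, x = -1, d = 8, k = 25, a = 4

Row 7 has 20 + 15 + 13 + 21 + 25 + 6 − 16 = 84; the blank must be 88 − 84 = 4.
Row 4 has 18 − 5 + 9 + 3 + 21 + 21 + 21 = 88; the blank must be 88 − 88 = 0.
Column 5 has 0 + 4 + 0 + 22 + 1 + 21 + 15 = 63; the blank must be 88 − 63 = 25.
Row 2 has -2 − 4 + 25 + 25 + 3 − 3 + 45 = 89; the blank must be 88 − 89 = -1.
Column 2 has -1 + 26 − 5 − 5 + 2 + 15 + 48 = 80; the blank must be 88 − 80 = 8.
Row 1 has 12 + 8 + 24 + 0 + 17 − 1 + 3 = 63; the blank must be 88 − 63 = 25.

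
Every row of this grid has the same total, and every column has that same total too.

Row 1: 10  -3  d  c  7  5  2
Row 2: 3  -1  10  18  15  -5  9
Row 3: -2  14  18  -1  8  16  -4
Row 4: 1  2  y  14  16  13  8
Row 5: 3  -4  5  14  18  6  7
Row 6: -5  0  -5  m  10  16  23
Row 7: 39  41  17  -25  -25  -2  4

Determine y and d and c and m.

y = -5, d = 9, c = 19, m = 10

Rows 2 and 3 both sum to 49, so that's the common total.
Row 6: -5 + 0 − 5 + 10 + 16 + 23 = 39, so its missing entry is 49 − 39 = 10.
Row 4: 1 + 2 + 14 + 16 + 13 + 8 = 54, so its missing entry is 49 − 54 = -5.
Column 4: 18 − 1 + 14 + 14 + 10 − 25 = 30, so its missing entry is 49 − 30 = 19.
Row 1: 10 − 3 + 19 + 7 + 5 + 2 = 40, so its missing entry is 49 − 40 = 9.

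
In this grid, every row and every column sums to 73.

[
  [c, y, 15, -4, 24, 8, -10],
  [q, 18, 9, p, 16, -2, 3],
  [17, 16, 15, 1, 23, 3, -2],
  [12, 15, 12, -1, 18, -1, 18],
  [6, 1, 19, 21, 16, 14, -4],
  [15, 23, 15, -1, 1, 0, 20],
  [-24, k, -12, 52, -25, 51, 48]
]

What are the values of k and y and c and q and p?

Row 7: -24 − 12 + 52 − 25 + 51 + 48 = 90, so its missing entry is 73 − 90 = -17.
Column 2: 18 + 16 + 15 + 1 + 23 − 17 = 56, so its missing entry is 73 − 56 = 17.
Row 1: 17 + 15 − 4 + 24 + 8 − 10 = 50, so its missing entry is 73 − 50 = 23.
Column 1: 23 + 17 + 12 + 6 + 15 − 24 = 49, so its missing entry is 73 − 49 = 24.
Row 2: 24 + 18 + 9 + 16 − 2 + 3 = 68, so its missing entry is 73 − 68 = 5.

k = -17, y = 17, c = 23, q = 24, p = 5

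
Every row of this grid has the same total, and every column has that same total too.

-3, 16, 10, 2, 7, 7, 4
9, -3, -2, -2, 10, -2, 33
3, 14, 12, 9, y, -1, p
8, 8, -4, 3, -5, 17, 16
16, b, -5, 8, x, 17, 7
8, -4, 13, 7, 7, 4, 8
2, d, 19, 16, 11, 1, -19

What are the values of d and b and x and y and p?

d = 13, b = -1, x = 1, y = 12, p = -6

Rows 1 and 2 both sum to 43, so that's the common total.
Row 7: 2 + 19 + 16 + 11 + 1 − 19 = 30, so its missing entry is 43 − 30 = 13.
Column 7: 4 + 33 + 16 + 7 + 8 − 19 = 49, so its missing entry is 43 − 49 = -6.
Row 3: 3 + 14 + 12 + 9 − 1 − 6 = 31, so its missing entry is 43 − 31 = 12.
Column 5: 7 + 10 + 12 − 5 + 7 + 11 = 42, so its missing entry is 43 − 42 = 1.
Row 5: 16 − 5 + 8 + 1 + 17 + 7 = 44, so its missing entry is 43 − 44 = -1.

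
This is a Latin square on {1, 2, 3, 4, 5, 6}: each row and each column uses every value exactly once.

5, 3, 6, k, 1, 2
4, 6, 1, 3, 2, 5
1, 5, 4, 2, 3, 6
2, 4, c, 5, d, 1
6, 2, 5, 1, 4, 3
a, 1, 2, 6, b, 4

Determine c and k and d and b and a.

c = 3, k = 4, d = 6, b = 5, a = 3

For row 1, column 4: row 1 already has {1, 2, 3, 5, 6}; that leaves 4.
Cell (6,1): column 1 already has {1, 2, 4, 5, 6} → 3.
Cell (6,5): row 6 already has {1, 2, 3, 4, 6} → 5.
At (row 4, col 5): column 5 already has {1, 2, 3, 4, 5}, so the value is 6.
Cell (4,3): row 4 already has {1, 2, 4, 5, 6} → 3.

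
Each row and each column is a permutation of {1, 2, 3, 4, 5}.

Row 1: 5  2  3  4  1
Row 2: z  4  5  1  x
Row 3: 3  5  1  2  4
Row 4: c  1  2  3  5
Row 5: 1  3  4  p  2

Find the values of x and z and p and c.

Cell (4,1): row 4 already has {1, 2, 3, 5} → 4.
At (row 2, col 1): column 1 already has {1, 3, 4, 5}, so the value is 2.
For row 2, column 5: row 2 already has {1, 2, 4, 5}; that leaves 3.
Cell (5,4): row 5 already has {1, 2, 3, 4} → 5.

x = 3, z = 2, p = 5, c = 4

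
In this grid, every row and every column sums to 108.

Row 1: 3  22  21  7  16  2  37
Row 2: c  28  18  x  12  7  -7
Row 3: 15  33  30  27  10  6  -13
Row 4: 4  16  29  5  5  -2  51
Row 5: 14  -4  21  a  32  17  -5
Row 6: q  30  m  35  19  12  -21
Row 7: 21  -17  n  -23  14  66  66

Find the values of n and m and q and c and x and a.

Row 7 has 21 − 17 − 23 + 14 + 66 + 66 = 127; the blank must be 108 − 127 = -19.
Row 5 has 14 − 4 + 21 + 32 + 17 − 5 = 75; the blank must be 108 − 75 = 33.
Column 4 has 7 + 27 + 5 + 33 + 35 − 23 = 84; the blank must be 108 − 84 = 24.
Row 2 has 28 + 18 + 24 + 12 + 7 − 7 = 82; the blank must be 108 − 82 = 26.
Column 1 has 3 + 26 + 15 + 4 + 14 + 21 = 83; the blank must be 108 − 83 = 25.
Row 6 has 25 + 30 + 35 + 19 + 12 − 21 = 100; the blank must be 108 − 100 = 8.

n = -19, m = 8, q = 25, c = 26, x = 24, a = 33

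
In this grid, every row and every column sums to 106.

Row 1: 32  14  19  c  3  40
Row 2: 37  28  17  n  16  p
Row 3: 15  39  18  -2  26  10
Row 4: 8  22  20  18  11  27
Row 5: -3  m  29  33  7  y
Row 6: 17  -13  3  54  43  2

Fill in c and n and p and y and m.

c = -2, n = 5, p = 3, y = 24, m = 16

The known cells in column 2 total 90, leaving 106 − 90 = 16 for the blank.
The known cells in row 1 total 108, leaving 106 − 108 = -2 for the blank.
The known cells in row 5 total 82, leaving 106 − 82 = 24 for the blank.
The known cells in column 6 total 103, leaving 106 − 103 = 3 for the blank.
The known cells in row 2 total 101, leaving 106 − 101 = 5 for the blank.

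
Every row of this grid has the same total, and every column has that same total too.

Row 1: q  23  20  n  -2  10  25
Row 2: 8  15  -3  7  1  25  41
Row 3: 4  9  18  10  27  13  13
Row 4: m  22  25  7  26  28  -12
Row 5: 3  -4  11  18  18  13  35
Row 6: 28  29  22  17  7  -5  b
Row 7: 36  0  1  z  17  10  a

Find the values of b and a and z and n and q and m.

Rows 2 and 3 both sum to 94, so that's the common total.
Row 4 has 22 + 25 + 7 + 26 + 28 − 12 = 96; the blank must be 94 − 96 = -2.
Column 1 has 8 + 4 − 2 + 3 + 28 + 36 = 77; the blank must be 94 − 77 = 17.
Row 1 has 17 + 23 + 20 − 2 + 10 + 25 = 93; the blank must be 94 − 93 = 1.
Row 6 has 28 + 29 + 22 + 17 + 7 − 5 = 98; the blank must be 94 − 98 = -4.
Column 7 has 25 + 41 + 13 − 12 + 35 − 4 = 98; the blank must be 94 − 98 = -4.
Row 7 has 36 + 0 + 1 + 17 + 10 − 4 = 60; the blank must be 94 − 60 = 34.

b = -4, a = -4, z = 34, n = 1, q = 17, m = -2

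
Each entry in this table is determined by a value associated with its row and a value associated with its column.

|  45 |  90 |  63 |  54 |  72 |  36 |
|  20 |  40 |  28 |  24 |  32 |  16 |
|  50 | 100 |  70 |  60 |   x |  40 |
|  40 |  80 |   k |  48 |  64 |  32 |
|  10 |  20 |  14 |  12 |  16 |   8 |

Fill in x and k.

Each row is a constant multiple of every other row — this is a multiplication table with the headers hidden.
Row 3 is 50/45 = 10/9 times row 1, so its entry in column 5 is 72 × 10/9 = 80.
Row 4 is 40/45 = 8/9 times row 1, so its entry in column 3 is 63 × 8/9 = 56.

x = 80, k = 56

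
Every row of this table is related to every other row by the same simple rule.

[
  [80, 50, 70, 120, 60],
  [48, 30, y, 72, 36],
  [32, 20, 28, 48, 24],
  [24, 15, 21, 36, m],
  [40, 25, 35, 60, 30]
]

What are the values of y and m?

Each row is a constant multiple of every other row — this is a multiplication table with the headers hidden.
Row 2 is 72/120 = 3/5 times row 1, so its entry in column 3 is 70 × 3/5 = 42.
Row 4 is 36/120 = 3/10 times row 1, so its entry in column 5 is 60 × 3/10 = 18.

y = 42, m = 18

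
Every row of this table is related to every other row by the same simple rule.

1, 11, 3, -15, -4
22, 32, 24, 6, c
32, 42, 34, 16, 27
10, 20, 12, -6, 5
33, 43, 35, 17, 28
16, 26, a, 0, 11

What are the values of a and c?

The difference between any two rows is the same in every column — this is an addition table with the headers hidden.
Row 6 minus row 1 is 0 − (-15) = 15, so its entry in column 3 is 3 + 15 = 18.
Row 2 minus row 1 is 6 − (-15) = 21, so its entry in column 5 is -4 + 21 = 17.

a = 18, c = 17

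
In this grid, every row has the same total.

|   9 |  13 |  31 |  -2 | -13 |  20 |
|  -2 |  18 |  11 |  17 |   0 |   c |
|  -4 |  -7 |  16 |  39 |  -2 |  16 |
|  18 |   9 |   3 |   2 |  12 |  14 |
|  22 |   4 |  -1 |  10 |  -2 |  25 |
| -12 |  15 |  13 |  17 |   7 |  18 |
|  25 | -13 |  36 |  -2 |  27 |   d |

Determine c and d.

c = 14, d = -15

Row 3 sums to 58 and so does row 5; that's the common total.
In row 2 the known cells total 44, leaving 58 − 44 = 14.
In row 7 the known cells total 73, leaving 58 − 73 = -15.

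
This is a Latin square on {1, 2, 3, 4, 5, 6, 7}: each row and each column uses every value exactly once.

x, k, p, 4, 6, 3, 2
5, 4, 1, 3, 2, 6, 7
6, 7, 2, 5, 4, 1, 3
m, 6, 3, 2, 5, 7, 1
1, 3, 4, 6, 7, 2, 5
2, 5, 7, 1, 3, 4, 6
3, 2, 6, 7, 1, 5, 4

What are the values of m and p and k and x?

Cell (1,2): column 2 already has {2, 3, 4, 5, 6, 7} → 1.
Cell (1,3): column 3 already has {1, 2, 3, 4, 6, 7} → 5.
At (row 1, col 1): row 1 already has {1, 2, 3, 4, 5, 6}, so the value is 7.
For row 4, column 1: row 4 already has {1, 2, 3, 5, 6, 7}; that leaves 4.

m = 4, p = 5, k = 1, x = 7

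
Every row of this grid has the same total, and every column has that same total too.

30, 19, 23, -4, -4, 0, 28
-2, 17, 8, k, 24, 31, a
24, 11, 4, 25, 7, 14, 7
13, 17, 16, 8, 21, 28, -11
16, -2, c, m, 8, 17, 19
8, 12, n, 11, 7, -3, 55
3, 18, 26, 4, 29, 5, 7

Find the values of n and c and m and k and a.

Rows 1 and 3 both sum to 92, so that's the common total.
Column 7 has 28 + 7 − 11 + 19 + 55 + 7 = 105; the blank must be 92 − 105 = -13.
Row 2 has -2 + 17 + 8 + 24 + 31 − 13 = 65; the blank must be 92 − 65 = 27.
Column 4 has -4 + 27 + 25 + 8 + 11 + 4 = 71; the blank must be 92 − 71 = 21.
Row 5 has 16 − 2 + 21 + 8 + 17 + 19 = 79; the blank must be 92 − 79 = 13.
Row 6 has 8 + 12 + 11 + 7 − 3 + 55 = 90; the blank must be 92 − 90 = 2.

n = 2, c = 13, m = 21, k = 27, a = -13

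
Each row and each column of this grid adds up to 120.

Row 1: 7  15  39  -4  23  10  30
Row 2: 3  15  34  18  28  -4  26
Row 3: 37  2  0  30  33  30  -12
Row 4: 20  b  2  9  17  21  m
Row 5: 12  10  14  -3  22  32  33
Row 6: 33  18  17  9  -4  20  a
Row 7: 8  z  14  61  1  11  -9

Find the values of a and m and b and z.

a = 27, m = 25, b = 26, z = 34

Row 7 has 8 + 14 + 61 + 1 + 11 − 9 = 86; the blank must be 120 − 86 = 34.
Column 2 has 15 + 15 + 2 + 10 + 18 + 34 = 94; the blank must be 120 − 94 = 26.
Row 6 has 33 + 18 + 17 + 9 − 4 + 20 = 93; the blank must be 120 − 93 = 27.
Row 4 has 20 + 26 + 2 + 9 + 17 + 21 = 95; the blank must be 120 − 95 = 25.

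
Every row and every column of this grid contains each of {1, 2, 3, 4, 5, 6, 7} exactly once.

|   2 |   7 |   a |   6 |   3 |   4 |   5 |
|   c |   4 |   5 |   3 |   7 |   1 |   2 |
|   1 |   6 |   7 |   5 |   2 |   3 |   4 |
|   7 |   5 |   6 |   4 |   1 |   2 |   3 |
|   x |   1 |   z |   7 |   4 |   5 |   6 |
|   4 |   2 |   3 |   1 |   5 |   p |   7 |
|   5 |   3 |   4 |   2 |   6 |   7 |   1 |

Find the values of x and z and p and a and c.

x = 3, z = 2, p = 6, a = 1, c = 6

At (row 6, col 6): row 6 already has {1, 2, 3, 4, 5, 7}, so the value is 6.
Cell (1,3): row 1 already has {2, 3, 4, 5, 6, 7} → 1.
For row 5, column 3: column 3 already has {1, 3, 4, 5, 6, 7}; that leaves 2.
At (row 5, col 1): row 5 already has {1, 2, 4, 5, 6, 7}, so the value is 3.
Cell (2,1): row 2 already has {1, 2, 3, 4, 5, 7} → 6.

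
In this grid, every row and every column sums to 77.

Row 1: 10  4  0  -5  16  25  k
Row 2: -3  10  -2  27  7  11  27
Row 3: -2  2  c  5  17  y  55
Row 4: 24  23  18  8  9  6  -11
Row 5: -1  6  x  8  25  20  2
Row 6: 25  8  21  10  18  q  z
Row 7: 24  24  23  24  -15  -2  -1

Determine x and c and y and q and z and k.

x = 17, c = 0, y = 0, q = 17, z = -22, k = 27

The known cells in row 5 total 60, leaving 77 − 60 = 17 for the blank.
The known cells in row 1 total 50, leaving 77 − 50 = 27 for the blank.
The known cells in column 7 total 99, leaving 77 − 99 = -22 for the blank.
The known cells in row 6 total 60, leaving 77 − 60 = 17 for the blank.
The known cells in column 3 total 77, leaving 77 − 77 = 0 for the blank.
The known cells in row 3 total 77, leaving 77 − 77 = 0 for the blank.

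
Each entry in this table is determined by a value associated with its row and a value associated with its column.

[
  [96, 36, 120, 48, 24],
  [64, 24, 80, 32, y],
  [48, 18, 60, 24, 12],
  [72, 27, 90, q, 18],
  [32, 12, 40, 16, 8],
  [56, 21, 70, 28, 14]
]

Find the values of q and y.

q = 36, y = 16

Each row is a constant multiple of every other row — this is a multiplication table with the headers hidden.
Row 4 is 72/96 = 3/4 times row 1, so its entry in column 4 is 48 × 3/4 = 36.
Row 2 is 64/96 = 2/3 times row 1, so its entry in column 5 is 24 × 2/3 = 16.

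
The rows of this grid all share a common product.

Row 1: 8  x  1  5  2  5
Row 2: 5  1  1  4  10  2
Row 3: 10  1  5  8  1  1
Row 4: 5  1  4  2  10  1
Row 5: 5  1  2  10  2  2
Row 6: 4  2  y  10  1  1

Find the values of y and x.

y = 5, x = 1

Rows 3 and 5 each multiply to 400, so every row has product 400.
Row 6: 4×2×10×1×1 = 80, so the missing entry is 400 ÷ 80 = 5.
Row 1: 8×1×5×2×5 = 400, so the missing entry is 400 ÷ 400 = 1.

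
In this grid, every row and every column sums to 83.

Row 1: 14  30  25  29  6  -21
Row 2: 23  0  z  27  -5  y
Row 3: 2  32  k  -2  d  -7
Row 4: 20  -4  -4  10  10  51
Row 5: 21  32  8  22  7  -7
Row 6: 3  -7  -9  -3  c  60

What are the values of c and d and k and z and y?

c = 39, d = 26, k = 32, z = 31, y = 7

Column 6: -21 − 7 + 51 − 7 + 60 = 76, so its missing entry is 83 − 76 = 7.
Row 2: 23 + 0 + 27 − 5 + 7 = 52, so its missing entry is 83 − 52 = 31.
Row 6: 3 − 7 − 9 − 3 + 60 = 44, so its missing entry is 83 − 44 = 39.
Column 5: 6 − 5 + 10 + 7 + 39 = 57, so its missing entry is 83 − 57 = 26.
Row 3: 2 + 32 − 2 + 26 − 7 = 51, so its missing entry is 83 − 51 = 32.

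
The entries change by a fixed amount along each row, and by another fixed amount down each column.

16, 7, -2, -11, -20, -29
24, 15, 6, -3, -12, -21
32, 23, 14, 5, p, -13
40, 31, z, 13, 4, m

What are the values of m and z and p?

Along each row the entries change by -9 per step; down each column they change by 8.
Row 4: from 40 at column 1, stepping by -9 to column 6 gives -5.
Row 4: from 40 at column 1, stepping by -9 to column 3 gives 22.
Row 3: from 32 at column 1, stepping by -9 to column 5 gives -4.

m = -5, z = 22, p = -4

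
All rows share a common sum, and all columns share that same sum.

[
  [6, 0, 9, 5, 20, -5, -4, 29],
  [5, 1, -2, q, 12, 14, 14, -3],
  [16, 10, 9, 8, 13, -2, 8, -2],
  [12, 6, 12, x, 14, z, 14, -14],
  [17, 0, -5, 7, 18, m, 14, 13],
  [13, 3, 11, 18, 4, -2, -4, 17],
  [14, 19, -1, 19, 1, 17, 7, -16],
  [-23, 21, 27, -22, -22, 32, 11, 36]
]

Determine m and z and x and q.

m = -4, z = 10, x = 6, q = 19

Rows 1 and 3 both sum to 60, so that's the common total.
Row 5: 17 + 0 − 5 + 7 + 18 + 14 + 13 = 64, so its missing entry is 60 − 64 = -4.
Row 2: 5 + 1 − 2 + 12 + 14 + 14 − 3 = 41, so its missing entry is 60 − 41 = 19.
Column 4: 5 + 19 + 8 + 7 + 18 + 19 − 22 = 54, so its missing entry is 60 − 54 = 6.
Row 4: 12 + 6 + 12 + 6 + 14 + 14 − 14 = 50, so its missing entry is 60 − 50 = 10.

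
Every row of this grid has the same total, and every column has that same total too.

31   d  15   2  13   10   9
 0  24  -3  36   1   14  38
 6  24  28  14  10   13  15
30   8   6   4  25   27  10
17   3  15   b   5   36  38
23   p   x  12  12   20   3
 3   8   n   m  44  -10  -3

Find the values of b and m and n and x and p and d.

Rows 2 and 3 both sum to 110, so that's the common total.
The known cells in row 1 total 80, leaving 110 − 80 = 30 for the blank.
The known cells in row 5 total 114, leaving 110 − 114 = -4 for the blank.
The known cells in column 2 total 97, leaving 110 − 97 = 13 for the blank.
The known cells in column 4 total 64, leaving 110 − 64 = 46 for the blank.
The known cells in row 7 total 88, leaving 110 − 88 = 22 for the blank.
The known cells in row 6 total 83, leaving 110 − 83 = 27 for the blank.

b = -4, m = 46, n = 22, x = 27, p = 13, d = 30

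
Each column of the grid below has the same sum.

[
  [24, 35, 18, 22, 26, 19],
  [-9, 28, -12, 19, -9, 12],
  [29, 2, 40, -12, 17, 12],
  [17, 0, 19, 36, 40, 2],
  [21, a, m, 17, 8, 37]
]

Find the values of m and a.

Column 5 sums to 82 and so does column 6; that's the common total.
In column 3 the known cells total 65, leaving 82 − 65 = 17.
In column 2 the known cells total 65, leaving 82 − 65 = 17.

m = 17, a = 17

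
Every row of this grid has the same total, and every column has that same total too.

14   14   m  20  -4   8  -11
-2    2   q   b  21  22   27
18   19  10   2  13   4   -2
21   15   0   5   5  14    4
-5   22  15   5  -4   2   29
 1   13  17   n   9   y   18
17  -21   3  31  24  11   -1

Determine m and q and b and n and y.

Rows 3 and 4 both sum to 64, so that's the common total.
Column 6 has 8 + 22 + 4 + 14 + 2 + 11 = 61; the blank must be 64 − 61 = 3.
Row 1 has 14 + 14 + 20 − 4 + 8 − 11 = 41; the blank must be 64 − 41 = 23.
Column 3 has 23 + 10 + 0 + 15 + 17 + 3 = 68; the blank must be 64 − 68 = -4.
Row 6 has 1 + 13 + 17 + 9 + 3 + 18 = 61; the blank must be 64 − 61 = 3.
Row 2 has -2 + 2 − 4 + 21 + 22 + 27 = 66; the blank must be 64 − 66 = -2.

m = 23, q = -4, b = -2, n = 3, y = 3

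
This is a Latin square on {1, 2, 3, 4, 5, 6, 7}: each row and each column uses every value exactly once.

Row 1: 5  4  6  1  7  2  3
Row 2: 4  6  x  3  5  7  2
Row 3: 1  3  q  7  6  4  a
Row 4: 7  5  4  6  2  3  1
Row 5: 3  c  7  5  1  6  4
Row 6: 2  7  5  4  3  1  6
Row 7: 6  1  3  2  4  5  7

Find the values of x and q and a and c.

At (row 2, col 3): row 2 already has {2, 3, 4, 5, 6, 7}, so the value is 1.
At (row 5, col 2): row 5 already has {1, 3, 4, 5, 6, 7}, so the value is 2.
At (row 3, col 7): column 7 already has {1, 2, 3, 4, 6, 7}, so the value is 5.
At (row 3, col 3): row 3 already has {1, 3, 4, 5, 6, 7}, so the value is 2.

x = 1, q = 2, a = 5, c = 2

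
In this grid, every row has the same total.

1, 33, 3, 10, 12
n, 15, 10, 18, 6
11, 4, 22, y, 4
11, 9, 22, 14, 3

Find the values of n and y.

n = 10, y = 18

The complete rows each total 59.
Row 2 is missing 59 − 49 = 10 (since 15 + 10 + 18 + 6 = 49).
Row 3 is missing 59 − 41 = 18 (since 11 + 4 + 22 + 4 = 41).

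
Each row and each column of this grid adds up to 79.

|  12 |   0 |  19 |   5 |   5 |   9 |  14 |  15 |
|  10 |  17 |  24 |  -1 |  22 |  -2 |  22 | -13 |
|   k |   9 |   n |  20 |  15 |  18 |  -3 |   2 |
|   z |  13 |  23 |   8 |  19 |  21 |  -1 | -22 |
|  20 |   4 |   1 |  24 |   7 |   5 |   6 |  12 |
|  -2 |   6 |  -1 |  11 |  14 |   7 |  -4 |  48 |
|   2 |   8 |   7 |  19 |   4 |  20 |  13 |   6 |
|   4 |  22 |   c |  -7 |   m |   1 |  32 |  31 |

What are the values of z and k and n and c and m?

z = 18, k = 15, n = 3, c = 3, m = -7

Column 5: 5 + 22 + 15 + 19 + 7 + 14 + 4 = 86, so its missing entry is 79 − 86 = -7.
Row 4: 13 + 23 + 8 + 19 + 21 − 1 − 22 = 61, so its missing entry is 79 − 61 = 18.
Column 1: 12 + 10 + 18 + 20 − 2 + 2 + 4 = 64, so its missing entry is 79 − 64 = 15.
Row 8: 4 + 22 − 7 − 7 + 1 + 32 + 31 = 76, so its missing entry is 79 − 76 = 3.
Row 3: 15 + 9 + 20 + 15 + 18 − 3 + 2 = 76, so its missing entry is 79 − 76 = 3.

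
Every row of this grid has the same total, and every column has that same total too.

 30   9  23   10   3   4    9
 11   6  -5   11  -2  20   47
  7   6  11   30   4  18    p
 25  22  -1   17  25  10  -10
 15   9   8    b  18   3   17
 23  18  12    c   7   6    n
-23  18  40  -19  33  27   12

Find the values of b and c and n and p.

b = 18, c = 21, n = 1, p = 12

Rows 1 and 2 both sum to 88, so that's the common total.
Row 3: 7 + 6 + 11 + 30 + 4 + 18 = 76, so its missing entry is 88 − 76 = 12.
Column 7: 9 + 47 + 12 − 10 + 17 + 12 = 87, so its missing entry is 88 − 87 = 1.
Row 6: 23 + 18 + 12 + 7 + 6 + 1 = 67, so its missing entry is 88 − 67 = 21.
Row 5: 15 + 9 + 8 + 18 + 3 + 17 = 70, so its missing entry is 88 − 70 = 18.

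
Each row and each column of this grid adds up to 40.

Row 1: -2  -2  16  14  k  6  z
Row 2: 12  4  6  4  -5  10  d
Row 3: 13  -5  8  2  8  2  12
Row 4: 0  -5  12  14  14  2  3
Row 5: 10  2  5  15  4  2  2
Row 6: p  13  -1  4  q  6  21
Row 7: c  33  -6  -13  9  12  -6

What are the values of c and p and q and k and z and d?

The known cells in row 7 total 29, leaving 40 − 29 = 11 for the blank.
The known cells in column 1 total 44, leaving 40 − 44 = -4 for the blank.
The known cells in row 6 total 39, leaving 40 − 39 = 1 for the blank.
The known cells in column 5 total 31, leaving 40 − 31 = 9 for the blank.
The known cells in row 1 total 41, leaving 40 − 41 = -1 for the blank.
The known cells in row 2 total 31, leaving 40 − 31 = 9 for the blank.

c = 11, p = -4, q = 1, k = 9, z = -1, d = 9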